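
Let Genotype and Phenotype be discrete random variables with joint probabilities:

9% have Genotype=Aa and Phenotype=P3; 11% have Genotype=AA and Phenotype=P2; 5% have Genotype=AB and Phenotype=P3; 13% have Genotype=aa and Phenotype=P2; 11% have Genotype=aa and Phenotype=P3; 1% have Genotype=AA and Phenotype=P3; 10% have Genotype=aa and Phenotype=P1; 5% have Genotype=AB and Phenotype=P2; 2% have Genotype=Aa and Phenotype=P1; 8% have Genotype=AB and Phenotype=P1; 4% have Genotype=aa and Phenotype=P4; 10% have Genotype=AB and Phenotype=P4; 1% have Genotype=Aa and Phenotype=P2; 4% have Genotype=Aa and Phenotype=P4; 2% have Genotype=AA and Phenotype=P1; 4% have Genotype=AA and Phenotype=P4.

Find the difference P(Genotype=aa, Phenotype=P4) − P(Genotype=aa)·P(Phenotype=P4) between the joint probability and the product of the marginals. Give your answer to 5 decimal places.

P(Genotype=aa) = 0.10 + 0.13 + 0.11 + 0.04 = 0.38.
P(Phenotype=P4) = 0.04 + 0.04 + 0.04 + 0.10 = 0.22.
P(Genotype=aa, Phenotype=P4) − P(Genotype=aa)P(Phenotype=P4) = 0.04 − 0.38×0.22 = -0.04360.

-0.04360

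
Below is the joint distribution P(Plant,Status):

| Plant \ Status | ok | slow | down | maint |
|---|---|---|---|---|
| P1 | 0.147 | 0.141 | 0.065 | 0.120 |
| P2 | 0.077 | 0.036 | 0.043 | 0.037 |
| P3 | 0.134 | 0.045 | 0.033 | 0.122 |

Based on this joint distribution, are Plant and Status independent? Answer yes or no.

P(Plant=P1) = 0.473 and P(Status=slow) = 0.222, so their product is 0.10501, but P(Plant=P1, Status=slow) = 0.141. Since these differ, Plant and Status are not independent.

no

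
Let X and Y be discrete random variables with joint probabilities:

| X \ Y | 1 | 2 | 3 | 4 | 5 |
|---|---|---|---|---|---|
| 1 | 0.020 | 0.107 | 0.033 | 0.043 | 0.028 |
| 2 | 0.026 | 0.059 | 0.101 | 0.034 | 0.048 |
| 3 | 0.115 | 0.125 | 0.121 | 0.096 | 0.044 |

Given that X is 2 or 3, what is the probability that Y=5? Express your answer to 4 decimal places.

0.1196

P(X=2) = 0.026 + 0.059 + 0.101 + 0.034 + 0.048 = 0.268.
P(X=3) = 0.115 + 0.125 + 0.121 + 0.096 + 0.044 = 0.501.
P(X ∈ {2, 3}) = 0.268 + 0.501 = 0.769; P(Y=5, X ∈ {2, 3}) = 0.048 + 0.044 = 0.092.
P(Y=5 | X ∈ {2, 3}) = 0.092/0.769 = 0.1196.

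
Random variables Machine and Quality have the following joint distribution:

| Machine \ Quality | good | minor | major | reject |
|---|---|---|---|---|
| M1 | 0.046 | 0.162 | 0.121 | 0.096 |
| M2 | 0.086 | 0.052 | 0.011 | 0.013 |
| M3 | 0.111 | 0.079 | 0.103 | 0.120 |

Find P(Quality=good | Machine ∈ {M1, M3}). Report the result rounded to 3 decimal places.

P(Machine=M1) = 0.046 + 0.162 + 0.121 + 0.096 = 0.425.
P(Machine=M3) = 0.111 + 0.079 + 0.103 + 0.120 = 0.413.
P(Machine ∈ {M1, M3}) = 0.425 + 0.413 = 0.838; P(Quality=good, Machine ∈ {M1, M3}) = 0.046 + 0.111 = 0.157.
P(Quality=good | Machine ∈ {M1, M3}) = 0.157/0.838 = 0.187.

0.187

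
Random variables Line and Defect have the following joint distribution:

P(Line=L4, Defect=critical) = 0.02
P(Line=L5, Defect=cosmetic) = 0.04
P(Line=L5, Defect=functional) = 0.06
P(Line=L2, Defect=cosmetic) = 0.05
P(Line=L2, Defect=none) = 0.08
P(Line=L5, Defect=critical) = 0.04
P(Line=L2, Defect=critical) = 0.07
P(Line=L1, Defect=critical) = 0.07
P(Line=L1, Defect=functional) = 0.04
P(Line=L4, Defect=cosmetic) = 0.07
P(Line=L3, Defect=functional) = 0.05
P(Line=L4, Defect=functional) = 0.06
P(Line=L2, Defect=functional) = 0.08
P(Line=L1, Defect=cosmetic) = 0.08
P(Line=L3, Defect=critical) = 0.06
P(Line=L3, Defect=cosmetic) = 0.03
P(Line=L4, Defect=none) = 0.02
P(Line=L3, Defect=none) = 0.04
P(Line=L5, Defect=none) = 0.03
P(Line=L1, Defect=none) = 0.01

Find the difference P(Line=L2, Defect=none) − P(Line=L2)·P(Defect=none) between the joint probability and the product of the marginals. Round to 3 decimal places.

0.030

P(Line=L2) = 0.08 + 0.05 + 0.08 + 0.07 = 0.28.
P(Defect=none) = 0.01 + 0.08 + 0.04 + 0.02 + 0.03 = 0.18.
P(Line=L2, Defect=none) − P(Line=L2)P(Defect=none) = 0.08 − 0.28×0.18 = 0.030.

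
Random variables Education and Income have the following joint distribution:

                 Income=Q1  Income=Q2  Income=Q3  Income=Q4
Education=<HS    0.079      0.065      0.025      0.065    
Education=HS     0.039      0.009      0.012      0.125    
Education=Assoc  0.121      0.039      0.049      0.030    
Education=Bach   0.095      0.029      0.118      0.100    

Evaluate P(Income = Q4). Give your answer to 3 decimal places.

P(Income=Q4) = 0.065 + 0.125 + 0.030 + 0.100 = 0.320.

0.320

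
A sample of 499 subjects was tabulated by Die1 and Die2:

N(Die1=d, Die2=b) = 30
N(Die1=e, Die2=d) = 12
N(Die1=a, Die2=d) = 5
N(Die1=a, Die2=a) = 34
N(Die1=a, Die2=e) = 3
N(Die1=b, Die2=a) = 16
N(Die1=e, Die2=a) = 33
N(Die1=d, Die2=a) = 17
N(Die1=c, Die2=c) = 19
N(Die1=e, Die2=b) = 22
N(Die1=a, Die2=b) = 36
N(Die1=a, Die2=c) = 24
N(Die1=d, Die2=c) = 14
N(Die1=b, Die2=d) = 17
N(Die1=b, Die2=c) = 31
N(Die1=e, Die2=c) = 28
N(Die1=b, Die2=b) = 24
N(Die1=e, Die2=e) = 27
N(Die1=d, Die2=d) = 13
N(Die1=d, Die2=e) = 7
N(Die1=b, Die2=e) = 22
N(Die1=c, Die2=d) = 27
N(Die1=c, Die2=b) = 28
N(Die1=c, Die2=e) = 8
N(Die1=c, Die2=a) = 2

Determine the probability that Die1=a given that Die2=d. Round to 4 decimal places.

0.0676

Total with Die2=d: 5 + 17 + 27 + 13 + 12 = 74.
P(Die1=a | Die2=d) = 5/74 = 0.0676.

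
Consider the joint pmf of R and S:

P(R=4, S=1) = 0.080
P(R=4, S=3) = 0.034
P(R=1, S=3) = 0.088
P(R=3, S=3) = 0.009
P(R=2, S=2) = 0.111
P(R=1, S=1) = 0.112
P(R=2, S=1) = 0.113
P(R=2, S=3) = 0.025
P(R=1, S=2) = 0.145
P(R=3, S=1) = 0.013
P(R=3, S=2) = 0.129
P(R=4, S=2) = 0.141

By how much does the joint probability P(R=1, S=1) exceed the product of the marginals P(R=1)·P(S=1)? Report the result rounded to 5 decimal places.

0.00229

P(R=1) = 0.112 + 0.145 + 0.088 = 0.345.
P(S=1) = 0.112 + 0.113 + 0.013 + 0.080 = 0.318.
P(R=1, S=1) − P(R=1)P(S=1) = 0.112 − 0.345×0.318 = 0.00229.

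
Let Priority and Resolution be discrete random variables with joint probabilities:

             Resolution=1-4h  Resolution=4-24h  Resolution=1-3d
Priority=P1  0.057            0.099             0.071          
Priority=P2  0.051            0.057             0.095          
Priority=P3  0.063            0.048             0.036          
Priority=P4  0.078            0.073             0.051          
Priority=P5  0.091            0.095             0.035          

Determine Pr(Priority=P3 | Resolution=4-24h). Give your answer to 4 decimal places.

0.1290

P(Resolution=4-24h) = 0.099 + 0.057 + 0.048 + 0.073 + 0.095 = 0.372.
P(Priority=P3 | Resolution=4-24h) = 0.048/0.372 = 0.1290.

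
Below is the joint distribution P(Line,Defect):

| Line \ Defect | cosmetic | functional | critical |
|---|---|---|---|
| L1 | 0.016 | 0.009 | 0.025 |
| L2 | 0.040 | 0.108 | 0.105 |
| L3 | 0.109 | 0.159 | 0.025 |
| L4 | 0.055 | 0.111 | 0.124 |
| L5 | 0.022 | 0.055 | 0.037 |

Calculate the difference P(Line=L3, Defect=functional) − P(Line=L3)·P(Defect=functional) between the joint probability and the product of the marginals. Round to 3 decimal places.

P(Line=L3) = 0.109 + 0.159 + 0.025 = 0.293.
P(Defect=functional) = 0.009 + 0.108 + 0.159 + 0.111 + 0.055 = 0.442.
P(Line=L3, Defect=functional) − P(Line=L3)P(Defect=functional) = 0.159 − 0.293×0.442 = 0.029.

0.029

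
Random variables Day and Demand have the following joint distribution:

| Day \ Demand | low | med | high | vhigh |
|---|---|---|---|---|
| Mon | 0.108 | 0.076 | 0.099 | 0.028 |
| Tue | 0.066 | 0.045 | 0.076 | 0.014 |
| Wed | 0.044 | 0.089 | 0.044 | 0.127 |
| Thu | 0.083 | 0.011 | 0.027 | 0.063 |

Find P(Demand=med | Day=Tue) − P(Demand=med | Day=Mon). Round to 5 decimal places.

P(Day=Tue) = 0.066 + 0.045 + 0.076 + 0.014 = 0.201; P(Demand=med | Day=Tue) = 0.045/0.201 = 0.223881.
P(Day=Mon) = 0.108 + 0.076 + 0.099 + 0.028 = 0.311; P(Demand=med | Day=Mon) = 0.076/0.311 = 0.244373.
Difference = -0.02049.

-0.02049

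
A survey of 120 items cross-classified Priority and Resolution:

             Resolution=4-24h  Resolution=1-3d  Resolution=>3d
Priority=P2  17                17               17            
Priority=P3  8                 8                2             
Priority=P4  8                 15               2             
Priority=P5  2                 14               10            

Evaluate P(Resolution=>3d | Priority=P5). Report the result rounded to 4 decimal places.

0.3846

Total with Priority=P5: 2 + 14 + 10 = 26.
P(Resolution=>3d | Priority=P5) = 10/26 = 0.3846.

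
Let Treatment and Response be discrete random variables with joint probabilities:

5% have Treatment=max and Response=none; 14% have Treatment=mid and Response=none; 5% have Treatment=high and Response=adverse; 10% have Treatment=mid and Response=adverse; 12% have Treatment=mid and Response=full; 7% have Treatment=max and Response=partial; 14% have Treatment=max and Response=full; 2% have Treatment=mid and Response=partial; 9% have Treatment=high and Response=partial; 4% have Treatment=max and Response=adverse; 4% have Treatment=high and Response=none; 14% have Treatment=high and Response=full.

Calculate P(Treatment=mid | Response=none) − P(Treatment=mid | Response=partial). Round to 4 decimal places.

P(Response=none) = 0.14 + 0.04 + 0.05 = 0.23; P(Treatment=mid | Response=none) = 0.14/0.23 = 0.60870.
P(Response=partial) = 0.02 + 0.09 + 0.07 = 0.18; P(Treatment=mid | Response=partial) = 0.02/0.18 = 0.11111.
Difference = 0.4976.

0.4976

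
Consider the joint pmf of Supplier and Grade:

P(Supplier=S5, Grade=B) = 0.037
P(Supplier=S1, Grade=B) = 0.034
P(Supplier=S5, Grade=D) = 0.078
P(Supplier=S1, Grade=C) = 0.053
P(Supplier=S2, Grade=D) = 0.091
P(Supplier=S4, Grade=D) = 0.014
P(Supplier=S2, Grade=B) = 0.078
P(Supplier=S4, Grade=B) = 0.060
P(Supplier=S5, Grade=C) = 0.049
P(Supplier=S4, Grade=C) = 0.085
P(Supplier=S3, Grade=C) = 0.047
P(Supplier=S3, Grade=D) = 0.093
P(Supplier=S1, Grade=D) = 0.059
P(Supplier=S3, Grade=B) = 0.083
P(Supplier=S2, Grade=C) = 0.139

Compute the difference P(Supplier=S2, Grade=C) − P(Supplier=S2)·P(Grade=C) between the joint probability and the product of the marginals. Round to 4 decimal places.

0.0241

P(Supplier=S2) = 0.078 + 0.139 + 0.091 = 0.308.
P(Grade=C) = 0.053 + 0.139 + 0.047 + 0.085 + 0.049 = 0.373.
P(Supplier=S2, Grade=C) − P(Supplier=S2)P(Grade=C) = 0.139 − 0.308×0.373 = 0.0241.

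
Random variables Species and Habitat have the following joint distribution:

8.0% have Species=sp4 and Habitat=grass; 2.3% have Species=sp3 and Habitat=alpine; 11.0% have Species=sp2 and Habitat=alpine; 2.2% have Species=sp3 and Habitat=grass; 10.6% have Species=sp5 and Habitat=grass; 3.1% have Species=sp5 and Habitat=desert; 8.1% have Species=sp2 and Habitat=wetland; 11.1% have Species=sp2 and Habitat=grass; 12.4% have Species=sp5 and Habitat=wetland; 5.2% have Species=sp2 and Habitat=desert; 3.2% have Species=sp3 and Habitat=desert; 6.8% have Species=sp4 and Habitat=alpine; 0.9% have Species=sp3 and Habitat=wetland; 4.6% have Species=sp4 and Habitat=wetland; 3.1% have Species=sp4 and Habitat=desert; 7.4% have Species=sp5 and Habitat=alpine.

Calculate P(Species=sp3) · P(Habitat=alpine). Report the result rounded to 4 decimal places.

P(Species=sp3) = 0.022 + 0.009 + 0.032 + 0.023 = 0.086.
P(Habitat=alpine) = 0.110 + 0.023 + 0.068 + 0.074 = 0.275.
Product: 0.086 × 0.275 = 0.0237.

0.0237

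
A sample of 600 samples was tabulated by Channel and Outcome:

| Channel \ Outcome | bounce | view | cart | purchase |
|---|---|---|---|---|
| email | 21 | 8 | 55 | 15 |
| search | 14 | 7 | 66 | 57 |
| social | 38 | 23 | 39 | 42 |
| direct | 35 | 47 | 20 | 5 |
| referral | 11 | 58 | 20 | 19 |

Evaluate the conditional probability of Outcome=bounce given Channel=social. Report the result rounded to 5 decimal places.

Total with Channel=social: 38 + 23 + 39 + 42 = 142.
P(Outcome=bounce | Channel=social) = 38/142 = 0.26761.

0.26761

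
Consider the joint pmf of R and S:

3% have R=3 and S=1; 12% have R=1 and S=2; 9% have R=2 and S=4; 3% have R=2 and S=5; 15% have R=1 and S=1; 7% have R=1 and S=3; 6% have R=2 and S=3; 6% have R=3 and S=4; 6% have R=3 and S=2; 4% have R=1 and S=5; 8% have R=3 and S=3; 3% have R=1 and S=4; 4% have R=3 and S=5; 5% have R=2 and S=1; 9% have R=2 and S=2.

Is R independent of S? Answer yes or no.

P(R=1) = 0.41 and P(S=1) = 0.23, so their product is 0.0943, but P(R=1, S=1) = 0.15. Since these differ, R and S are not independent.

no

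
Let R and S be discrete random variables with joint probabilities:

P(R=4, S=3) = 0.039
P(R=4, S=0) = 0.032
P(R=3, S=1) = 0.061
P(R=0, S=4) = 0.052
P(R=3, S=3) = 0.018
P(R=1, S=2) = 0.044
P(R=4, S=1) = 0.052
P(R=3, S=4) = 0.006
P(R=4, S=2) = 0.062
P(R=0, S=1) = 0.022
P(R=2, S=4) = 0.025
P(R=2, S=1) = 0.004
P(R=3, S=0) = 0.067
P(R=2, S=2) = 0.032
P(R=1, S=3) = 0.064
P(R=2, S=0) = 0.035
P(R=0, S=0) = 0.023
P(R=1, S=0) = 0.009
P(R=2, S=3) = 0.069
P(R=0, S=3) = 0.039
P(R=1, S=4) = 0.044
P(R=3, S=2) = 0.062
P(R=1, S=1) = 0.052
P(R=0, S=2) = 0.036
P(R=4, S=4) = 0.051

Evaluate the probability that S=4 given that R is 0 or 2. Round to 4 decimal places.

0.2285

P(R=0) = 0.023 + 0.022 + 0.036 + 0.039 + 0.052 = 0.172.
P(R=2) = 0.035 + 0.004 + 0.032 + 0.069 + 0.025 = 0.165.
P(R ∈ {0, 2}) = 0.172 + 0.165 = 0.337; P(S=4, R ∈ {0, 2}) = 0.052 + 0.025 = 0.077.
P(S=4 | R ∈ {0, 2}) = 0.077/0.337 = 0.2285.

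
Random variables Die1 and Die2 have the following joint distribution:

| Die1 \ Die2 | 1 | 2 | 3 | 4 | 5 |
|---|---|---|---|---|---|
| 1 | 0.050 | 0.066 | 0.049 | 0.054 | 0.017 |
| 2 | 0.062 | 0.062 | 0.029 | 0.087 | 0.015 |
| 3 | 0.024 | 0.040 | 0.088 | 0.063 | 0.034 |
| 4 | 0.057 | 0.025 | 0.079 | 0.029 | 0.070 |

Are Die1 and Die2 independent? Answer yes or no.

P(Die1=4) = 0.260 and P(Die2=5) = 0.136, so their product is 0.03536, but P(Die1=4, Die2=5) = 0.070. Since these differ, Die1 and Die2 are not independent.

no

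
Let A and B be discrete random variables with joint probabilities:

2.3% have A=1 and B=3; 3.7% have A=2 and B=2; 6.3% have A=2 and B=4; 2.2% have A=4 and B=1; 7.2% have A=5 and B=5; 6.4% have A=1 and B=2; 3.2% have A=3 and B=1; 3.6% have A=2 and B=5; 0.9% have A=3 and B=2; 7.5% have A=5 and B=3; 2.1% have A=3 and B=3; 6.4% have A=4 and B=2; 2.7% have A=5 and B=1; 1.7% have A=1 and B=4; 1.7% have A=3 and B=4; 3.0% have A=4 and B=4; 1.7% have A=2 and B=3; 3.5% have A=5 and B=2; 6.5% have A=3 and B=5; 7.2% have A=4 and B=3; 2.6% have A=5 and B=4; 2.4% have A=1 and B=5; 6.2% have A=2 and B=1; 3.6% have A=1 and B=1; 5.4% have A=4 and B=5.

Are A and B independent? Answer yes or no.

P(A=2) = 0.215 and P(B=4) = 0.153, so their product is 0.03290, but P(A=2, B=4) = 0.063. Since these differ, A and B are not independent.

no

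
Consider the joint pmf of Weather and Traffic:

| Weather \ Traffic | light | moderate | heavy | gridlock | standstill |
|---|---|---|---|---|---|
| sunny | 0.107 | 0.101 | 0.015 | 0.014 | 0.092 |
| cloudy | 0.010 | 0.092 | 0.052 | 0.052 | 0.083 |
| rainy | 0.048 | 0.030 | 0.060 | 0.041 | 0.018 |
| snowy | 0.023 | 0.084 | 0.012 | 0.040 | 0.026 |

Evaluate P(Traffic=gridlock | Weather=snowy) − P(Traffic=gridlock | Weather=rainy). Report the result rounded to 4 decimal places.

0.0081

P(Weather=snowy) = 0.023 + 0.084 + 0.012 + 0.040 + 0.026 = 0.185; P(Traffic=gridlock | Weather=snowy) = 0.040/0.185 = 0.21622.
P(Weather=rainy) = 0.048 + 0.030 + 0.060 + 0.041 + 0.018 = 0.197; P(Traffic=gridlock | Weather=rainy) = 0.041/0.197 = 0.20812.
Difference = 0.0081.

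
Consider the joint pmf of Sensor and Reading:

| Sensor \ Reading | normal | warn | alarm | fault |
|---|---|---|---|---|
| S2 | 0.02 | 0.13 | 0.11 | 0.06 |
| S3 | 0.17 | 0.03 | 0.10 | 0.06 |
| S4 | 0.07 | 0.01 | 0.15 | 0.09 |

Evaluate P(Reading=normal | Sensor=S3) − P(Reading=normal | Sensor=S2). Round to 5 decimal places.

0.40972

P(Sensor=S3) = 0.17 + 0.03 + 0.10 + 0.06 = 0.36; P(Reading=normal | Sensor=S3) = 0.17/0.36 = 0.472222.
P(Sensor=S2) = 0.02 + 0.13 + 0.11 + 0.06 = 0.32; P(Reading=normal | Sensor=S2) = 0.02/0.32 = 0.062500.
Difference = 0.40972.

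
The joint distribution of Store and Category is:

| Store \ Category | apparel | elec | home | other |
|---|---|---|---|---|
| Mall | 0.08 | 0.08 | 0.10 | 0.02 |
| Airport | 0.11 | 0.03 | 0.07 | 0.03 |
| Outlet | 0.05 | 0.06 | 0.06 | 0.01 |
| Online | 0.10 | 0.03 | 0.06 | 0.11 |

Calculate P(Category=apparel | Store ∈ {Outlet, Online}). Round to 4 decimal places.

P(Store=Outlet) = 0.05 + 0.06 + 0.06 + 0.01 = 0.18.
P(Store=Online) = 0.10 + 0.03 + 0.06 + 0.11 = 0.30.
P(Store ∈ {Outlet, Online}) = 0.18 + 0.30 = 0.48; P(Category=apparel, Store ∈ {Outlet, Online}) = 0.05 + 0.10 = 0.15.
P(Category=apparel | Store ∈ {Outlet, Online}) = 0.15/0.48 = 0.3125.

0.3125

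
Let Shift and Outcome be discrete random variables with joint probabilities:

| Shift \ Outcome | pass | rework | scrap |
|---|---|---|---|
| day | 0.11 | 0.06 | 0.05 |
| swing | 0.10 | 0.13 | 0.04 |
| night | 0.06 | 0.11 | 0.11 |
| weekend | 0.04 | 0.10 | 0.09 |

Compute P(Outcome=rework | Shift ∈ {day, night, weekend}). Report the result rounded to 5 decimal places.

0.36986

P(Shift=day) = 0.11 + 0.06 + 0.05 = 0.22.
P(Shift=night) = 0.06 + 0.11 + 0.11 = 0.28.
P(Shift=weekend) = 0.04 + 0.10 + 0.09 = 0.23.
P(Shift ∈ {day, night, weekend}) = 0.22 + 0.28 + 0.23 = 0.73; P(Outcome=rework, Shift ∈ {day, night, weekend}) = 0.06 + 0.11 + 0.10 = 0.27.
P(Outcome=rework | Shift ∈ {day, night, weekend}) = 0.27/0.73 = 0.36986.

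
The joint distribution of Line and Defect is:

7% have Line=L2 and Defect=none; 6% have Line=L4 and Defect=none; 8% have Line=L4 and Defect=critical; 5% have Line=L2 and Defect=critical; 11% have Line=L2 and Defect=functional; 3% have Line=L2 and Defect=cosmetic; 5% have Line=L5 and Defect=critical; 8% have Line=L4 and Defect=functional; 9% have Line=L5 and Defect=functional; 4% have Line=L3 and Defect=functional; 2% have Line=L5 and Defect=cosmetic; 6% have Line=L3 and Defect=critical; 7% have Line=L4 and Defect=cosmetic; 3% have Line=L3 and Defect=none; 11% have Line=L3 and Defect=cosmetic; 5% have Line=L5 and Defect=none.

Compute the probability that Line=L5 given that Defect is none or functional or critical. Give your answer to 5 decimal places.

0.24675

P(Defect=none) = 0.07 + 0.03 + 0.06 + 0.05 = 0.21.
P(Defect=functional) = 0.11 + 0.04 + 0.08 + 0.09 = 0.32.
P(Defect=critical) = 0.05 + 0.06 + 0.08 + 0.05 = 0.24.
P(Defect ∈ {none, functional, critical}) = 0.21 + 0.32 + 0.24 = 0.77; P(Line=L5, Defect ∈ {none, functional, critical}) = 0.05 + 0.09 + 0.05 = 0.19.
P(Line=L5 | Defect ∈ {none, functional, critical}) = 0.19/0.77 = 0.24675.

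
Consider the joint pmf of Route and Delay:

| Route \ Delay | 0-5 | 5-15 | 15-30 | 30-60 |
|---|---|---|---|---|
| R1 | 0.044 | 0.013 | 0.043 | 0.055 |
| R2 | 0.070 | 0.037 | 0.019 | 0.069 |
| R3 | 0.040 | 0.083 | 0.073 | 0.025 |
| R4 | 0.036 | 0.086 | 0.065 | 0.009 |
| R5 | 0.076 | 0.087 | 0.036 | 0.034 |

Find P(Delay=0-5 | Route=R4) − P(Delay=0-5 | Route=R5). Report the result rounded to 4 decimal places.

P(Route=R4) = 0.036 + 0.086 + 0.065 + 0.009 = 0.196; P(Delay=0-5 | Route=R4) = 0.036/0.196 = 0.18367.
P(Route=R5) = 0.076 + 0.087 + 0.036 + 0.034 = 0.233; P(Delay=0-5 | Route=R5) = 0.076/0.233 = 0.32618.
Difference = -0.1425.

-0.1425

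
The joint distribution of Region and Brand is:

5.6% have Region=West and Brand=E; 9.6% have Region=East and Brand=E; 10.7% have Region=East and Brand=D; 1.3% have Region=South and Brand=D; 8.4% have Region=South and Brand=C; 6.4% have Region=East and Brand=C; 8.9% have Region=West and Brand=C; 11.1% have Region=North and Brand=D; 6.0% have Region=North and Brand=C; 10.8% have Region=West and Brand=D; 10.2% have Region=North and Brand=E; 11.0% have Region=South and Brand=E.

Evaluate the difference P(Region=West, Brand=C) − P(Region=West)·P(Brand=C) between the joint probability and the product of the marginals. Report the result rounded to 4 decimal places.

0.0139

P(Region=West) = 0.089 + 0.108 + 0.056 = 0.253.
P(Brand=C) = 0.060 + 0.084 + 0.064 + 0.089 = 0.297.
P(Region=West, Brand=C) − P(Region=West)P(Brand=C) = 0.089 − 0.253×0.297 = 0.0139.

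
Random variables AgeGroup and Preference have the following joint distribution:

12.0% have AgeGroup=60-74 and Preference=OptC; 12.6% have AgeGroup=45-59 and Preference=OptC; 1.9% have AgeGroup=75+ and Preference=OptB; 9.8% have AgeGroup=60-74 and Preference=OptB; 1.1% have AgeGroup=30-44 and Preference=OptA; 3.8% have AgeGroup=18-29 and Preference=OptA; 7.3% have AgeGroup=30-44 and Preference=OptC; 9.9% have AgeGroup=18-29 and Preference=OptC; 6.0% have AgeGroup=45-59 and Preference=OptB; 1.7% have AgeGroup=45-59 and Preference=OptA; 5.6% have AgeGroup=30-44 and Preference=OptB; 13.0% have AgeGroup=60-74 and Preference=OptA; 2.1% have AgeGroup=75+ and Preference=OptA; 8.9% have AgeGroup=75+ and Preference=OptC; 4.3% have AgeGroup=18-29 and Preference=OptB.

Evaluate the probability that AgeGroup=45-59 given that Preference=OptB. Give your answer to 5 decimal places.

P(Preference=OptB) = 0.043 + 0.056 + 0.060 + 0.098 + 0.019 = 0.276.
P(AgeGroup=45-59 | Preference=OptB) = 0.060/0.276 = 0.21739.

0.21739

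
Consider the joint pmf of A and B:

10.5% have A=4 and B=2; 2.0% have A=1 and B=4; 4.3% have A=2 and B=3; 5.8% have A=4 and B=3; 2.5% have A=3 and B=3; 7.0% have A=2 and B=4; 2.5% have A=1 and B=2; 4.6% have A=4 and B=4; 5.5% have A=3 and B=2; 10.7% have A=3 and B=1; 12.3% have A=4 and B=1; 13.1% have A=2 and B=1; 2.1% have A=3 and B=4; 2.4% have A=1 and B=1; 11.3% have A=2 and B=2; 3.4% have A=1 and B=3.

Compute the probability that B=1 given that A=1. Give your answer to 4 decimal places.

0.2330

P(A=1) = 0.024 + 0.025 + 0.034 + 0.020 = 0.103.
P(B=1 | A=1) = 0.024/0.103 = 0.2330.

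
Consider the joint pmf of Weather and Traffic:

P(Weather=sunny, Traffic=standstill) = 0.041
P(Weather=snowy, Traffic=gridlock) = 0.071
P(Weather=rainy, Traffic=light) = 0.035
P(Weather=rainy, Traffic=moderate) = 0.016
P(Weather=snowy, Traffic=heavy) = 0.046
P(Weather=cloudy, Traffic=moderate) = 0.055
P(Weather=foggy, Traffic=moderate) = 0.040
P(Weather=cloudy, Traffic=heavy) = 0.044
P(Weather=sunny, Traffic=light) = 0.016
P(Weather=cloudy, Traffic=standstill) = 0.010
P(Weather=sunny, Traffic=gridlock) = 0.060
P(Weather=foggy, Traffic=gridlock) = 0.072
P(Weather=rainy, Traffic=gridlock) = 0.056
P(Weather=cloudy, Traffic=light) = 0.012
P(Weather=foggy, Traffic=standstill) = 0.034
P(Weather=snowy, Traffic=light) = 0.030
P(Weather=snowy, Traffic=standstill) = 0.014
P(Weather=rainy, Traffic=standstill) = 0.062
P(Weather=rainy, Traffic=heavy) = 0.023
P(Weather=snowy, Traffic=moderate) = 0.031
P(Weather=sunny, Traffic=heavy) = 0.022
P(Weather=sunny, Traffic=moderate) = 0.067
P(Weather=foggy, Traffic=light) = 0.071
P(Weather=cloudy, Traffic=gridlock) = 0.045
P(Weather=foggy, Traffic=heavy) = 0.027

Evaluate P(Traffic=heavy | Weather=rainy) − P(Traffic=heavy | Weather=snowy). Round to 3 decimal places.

P(Weather=rainy) = 0.035 + 0.016 + 0.023 + 0.056 + 0.062 = 0.192; P(Traffic=heavy | Weather=rainy) = 0.023/0.192 = 0.1198.
P(Weather=snowy) = 0.030 + 0.031 + 0.046 + 0.071 + 0.014 = 0.192; P(Traffic=heavy | Weather=snowy) = 0.046/0.192 = 0.2396.
Difference = -0.120.

-0.120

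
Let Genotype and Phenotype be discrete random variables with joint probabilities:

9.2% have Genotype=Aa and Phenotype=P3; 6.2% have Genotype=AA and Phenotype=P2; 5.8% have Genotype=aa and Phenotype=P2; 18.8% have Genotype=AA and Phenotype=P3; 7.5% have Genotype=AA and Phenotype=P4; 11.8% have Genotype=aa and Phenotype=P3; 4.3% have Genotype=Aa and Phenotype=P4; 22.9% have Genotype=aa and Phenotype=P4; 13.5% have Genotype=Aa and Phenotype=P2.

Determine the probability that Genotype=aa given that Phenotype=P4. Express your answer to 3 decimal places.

0.660

P(Phenotype=P4) = 0.075 + 0.043 + 0.229 = 0.347.
P(Genotype=aa | Phenotype=P4) = 0.229/0.347 = 0.660.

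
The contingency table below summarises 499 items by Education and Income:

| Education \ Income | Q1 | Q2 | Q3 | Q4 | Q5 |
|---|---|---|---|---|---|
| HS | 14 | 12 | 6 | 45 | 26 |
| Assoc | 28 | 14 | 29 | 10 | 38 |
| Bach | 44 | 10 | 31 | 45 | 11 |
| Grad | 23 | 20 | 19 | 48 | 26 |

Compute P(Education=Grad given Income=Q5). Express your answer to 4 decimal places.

Total with Income=Q5: 26 + 38 + 11 + 26 = 101.
P(Education=Grad | Income=Q5) = 26/101 = 0.2574.

0.2574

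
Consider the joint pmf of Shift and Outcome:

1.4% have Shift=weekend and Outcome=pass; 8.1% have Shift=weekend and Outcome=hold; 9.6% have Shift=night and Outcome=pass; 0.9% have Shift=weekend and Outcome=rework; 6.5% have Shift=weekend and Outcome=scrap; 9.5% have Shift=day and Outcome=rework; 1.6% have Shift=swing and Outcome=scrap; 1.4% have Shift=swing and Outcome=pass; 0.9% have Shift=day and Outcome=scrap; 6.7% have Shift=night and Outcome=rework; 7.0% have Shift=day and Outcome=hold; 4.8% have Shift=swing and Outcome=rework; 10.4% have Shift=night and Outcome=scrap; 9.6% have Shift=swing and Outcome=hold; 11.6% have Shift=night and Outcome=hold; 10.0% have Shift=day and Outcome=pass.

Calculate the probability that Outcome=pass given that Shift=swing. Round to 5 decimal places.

0.08046

P(Shift=swing) = 0.014 + 0.048 + 0.016 + 0.096 = 0.174.
P(Outcome=pass | Shift=swing) = 0.014/0.174 = 0.08046.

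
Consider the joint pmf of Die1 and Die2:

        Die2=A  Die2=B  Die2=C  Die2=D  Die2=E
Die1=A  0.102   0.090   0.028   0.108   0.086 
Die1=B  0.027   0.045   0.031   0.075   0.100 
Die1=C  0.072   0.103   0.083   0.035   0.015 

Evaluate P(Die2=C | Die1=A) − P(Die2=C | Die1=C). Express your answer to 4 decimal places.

-0.2018

P(Die1=A) = 0.102 + 0.090 + 0.028 + 0.108 + 0.086 = 0.414; P(Die2=C | Die1=A) = 0.028/0.414 = 0.06763.
P(Die1=C) = 0.072 + 0.103 + 0.083 + 0.035 + 0.015 = 0.308; P(Die2=C | Die1=C) = 0.083/0.308 = 0.26948.
Difference = -0.2018.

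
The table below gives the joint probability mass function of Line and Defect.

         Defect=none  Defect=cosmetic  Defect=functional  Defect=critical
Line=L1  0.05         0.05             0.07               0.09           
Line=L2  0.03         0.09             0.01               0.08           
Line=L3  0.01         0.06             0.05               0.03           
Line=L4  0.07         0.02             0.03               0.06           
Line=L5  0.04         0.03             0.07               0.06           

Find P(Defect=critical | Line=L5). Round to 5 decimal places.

P(Line=L5) = 0.04 + 0.03 + 0.07 + 0.06 = 0.20.
P(Defect=critical | Line=L5) = 0.06/0.20 = 0.30000.

0.30000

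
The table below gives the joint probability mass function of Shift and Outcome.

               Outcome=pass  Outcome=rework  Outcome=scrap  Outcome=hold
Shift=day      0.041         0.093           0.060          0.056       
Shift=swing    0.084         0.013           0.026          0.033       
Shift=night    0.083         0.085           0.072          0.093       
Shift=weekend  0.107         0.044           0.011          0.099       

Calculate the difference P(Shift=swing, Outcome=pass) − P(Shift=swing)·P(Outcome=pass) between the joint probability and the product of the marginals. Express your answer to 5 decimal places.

0.03486

P(Shift=swing) = 0.084 + 0.013 + 0.026 + 0.033 = 0.156.
P(Outcome=pass) = 0.041 + 0.084 + 0.083 + 0.107 = 0.315.
P(Shift=swing, Outcome=pass) − P(Shift=swing)P(Outcome=pass) = 0.084 − 0.156×0.315 = 0.03486.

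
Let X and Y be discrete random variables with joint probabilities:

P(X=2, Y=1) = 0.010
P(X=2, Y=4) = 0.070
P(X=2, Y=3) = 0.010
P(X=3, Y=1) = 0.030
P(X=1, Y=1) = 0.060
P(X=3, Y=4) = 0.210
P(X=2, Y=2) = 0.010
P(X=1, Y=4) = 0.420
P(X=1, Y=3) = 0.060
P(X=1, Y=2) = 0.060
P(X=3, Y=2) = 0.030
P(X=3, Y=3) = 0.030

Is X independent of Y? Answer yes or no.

Every cell satisfies P(X,Y) = P(X)·P(Y). For instance P(X=1) = 0.600, P(Y=4) = 0.700, and 0.600×0.700 = 0.420 matches the joint entry. So X and Y are independent.

yes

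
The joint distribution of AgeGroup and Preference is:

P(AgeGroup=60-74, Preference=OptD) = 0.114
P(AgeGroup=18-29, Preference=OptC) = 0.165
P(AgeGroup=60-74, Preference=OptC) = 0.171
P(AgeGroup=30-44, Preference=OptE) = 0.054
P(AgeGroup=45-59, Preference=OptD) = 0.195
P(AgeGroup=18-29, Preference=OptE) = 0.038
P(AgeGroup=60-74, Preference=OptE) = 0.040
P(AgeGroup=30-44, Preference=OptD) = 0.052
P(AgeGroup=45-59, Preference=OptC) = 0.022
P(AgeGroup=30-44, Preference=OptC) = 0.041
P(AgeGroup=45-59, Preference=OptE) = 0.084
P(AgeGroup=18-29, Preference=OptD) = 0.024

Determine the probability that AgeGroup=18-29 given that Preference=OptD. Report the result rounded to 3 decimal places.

0.062

P(Preference=OptD) = 0.024 + 0.052 + 0.195 + 0.114 = 0.385.
P(AgeGroup=18-29 | Preference=OptD) = 0.024/0.385 = 0.062.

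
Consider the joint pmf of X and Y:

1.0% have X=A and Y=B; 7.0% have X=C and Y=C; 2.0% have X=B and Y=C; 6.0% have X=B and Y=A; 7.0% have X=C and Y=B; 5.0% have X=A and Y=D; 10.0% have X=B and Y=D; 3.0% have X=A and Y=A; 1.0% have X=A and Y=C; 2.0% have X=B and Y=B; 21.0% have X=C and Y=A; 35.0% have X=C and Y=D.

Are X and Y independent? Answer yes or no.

yes

Every cell satisfies P(X,Y) = P(X)·P(Y). For instance P(X=B) = 0.200, P(Y=A) = 0.300, and 0.200×0.300 = 0.060 matches the joint entry. So X and Y are independent.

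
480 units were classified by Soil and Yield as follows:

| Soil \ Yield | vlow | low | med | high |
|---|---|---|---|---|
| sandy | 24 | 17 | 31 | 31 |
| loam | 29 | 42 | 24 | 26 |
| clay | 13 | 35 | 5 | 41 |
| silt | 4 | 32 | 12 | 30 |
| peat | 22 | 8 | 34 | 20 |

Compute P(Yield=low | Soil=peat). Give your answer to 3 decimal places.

0.095

Total with Soil=peat: 22 + 8 + 34 + 20 = 84.
P(Yield=low | Soil=peat) = 8/84 = 0.095.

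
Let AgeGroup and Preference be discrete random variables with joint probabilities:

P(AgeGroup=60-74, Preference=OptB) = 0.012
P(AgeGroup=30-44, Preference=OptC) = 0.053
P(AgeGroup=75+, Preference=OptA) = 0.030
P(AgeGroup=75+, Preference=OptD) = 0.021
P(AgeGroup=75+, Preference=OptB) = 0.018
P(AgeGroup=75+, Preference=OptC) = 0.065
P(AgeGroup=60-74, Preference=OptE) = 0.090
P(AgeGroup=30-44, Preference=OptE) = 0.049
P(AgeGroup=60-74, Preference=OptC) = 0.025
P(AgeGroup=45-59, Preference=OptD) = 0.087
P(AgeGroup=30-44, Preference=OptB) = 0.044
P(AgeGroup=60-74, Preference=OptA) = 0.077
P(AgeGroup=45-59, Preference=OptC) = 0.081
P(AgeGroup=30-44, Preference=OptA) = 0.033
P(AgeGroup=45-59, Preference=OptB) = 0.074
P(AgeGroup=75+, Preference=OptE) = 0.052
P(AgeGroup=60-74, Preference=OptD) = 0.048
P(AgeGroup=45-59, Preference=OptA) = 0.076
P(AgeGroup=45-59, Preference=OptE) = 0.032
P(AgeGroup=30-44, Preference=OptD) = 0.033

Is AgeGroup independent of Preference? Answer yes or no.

P(AgeGroup=45-59) = 0.350 and P(Preference=OptE) = 0.223, so their product is 0.07805, but P(AgeGroup=45-59, Preference=OptE) = 0.032. Since these differ, AgeGroup and Preference are not independent.

no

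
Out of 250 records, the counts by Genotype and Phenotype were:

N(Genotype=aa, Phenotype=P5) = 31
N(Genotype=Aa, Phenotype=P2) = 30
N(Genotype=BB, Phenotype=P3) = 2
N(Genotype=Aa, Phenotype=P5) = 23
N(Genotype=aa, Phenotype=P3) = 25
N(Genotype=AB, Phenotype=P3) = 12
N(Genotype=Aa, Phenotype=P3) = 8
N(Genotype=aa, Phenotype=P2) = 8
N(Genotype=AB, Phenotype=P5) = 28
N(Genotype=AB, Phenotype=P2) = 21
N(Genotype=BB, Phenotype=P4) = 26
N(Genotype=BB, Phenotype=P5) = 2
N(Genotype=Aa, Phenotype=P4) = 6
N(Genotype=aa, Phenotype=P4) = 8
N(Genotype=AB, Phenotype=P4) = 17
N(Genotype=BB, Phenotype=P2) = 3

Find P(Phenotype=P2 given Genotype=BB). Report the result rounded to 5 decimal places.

0.09091

Total with Genotype=BB: 3 + 2 + 26 + 2 = 33.
P(Phenotype=P2 | Genotype=BB) = 3/33 = 0.09091.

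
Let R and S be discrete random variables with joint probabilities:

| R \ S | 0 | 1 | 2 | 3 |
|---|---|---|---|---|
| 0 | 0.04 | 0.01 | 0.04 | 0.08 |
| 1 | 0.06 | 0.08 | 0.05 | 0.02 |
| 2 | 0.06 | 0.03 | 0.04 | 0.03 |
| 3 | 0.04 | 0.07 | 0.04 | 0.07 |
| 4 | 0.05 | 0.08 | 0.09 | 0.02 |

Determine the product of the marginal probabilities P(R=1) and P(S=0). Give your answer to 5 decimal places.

P(R=1) = 0.06 + 0.08 + 0.05 + 0.02 = 0.21.
P(S=0) = 0.04 + 0.06 + 0.06 + 0.04 + 0.05 = 0.25.
Product: 0.21 × 0.25 = 0.05250.

0.05250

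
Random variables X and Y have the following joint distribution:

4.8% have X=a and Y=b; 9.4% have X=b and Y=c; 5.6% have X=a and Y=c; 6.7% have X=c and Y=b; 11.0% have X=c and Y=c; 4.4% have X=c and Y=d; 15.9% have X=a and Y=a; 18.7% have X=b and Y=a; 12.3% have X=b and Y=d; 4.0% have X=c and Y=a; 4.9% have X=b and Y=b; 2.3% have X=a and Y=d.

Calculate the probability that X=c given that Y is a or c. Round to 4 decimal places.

P(Y=a) = 0.159 + 0.187 + 0.040 = 0.386.
P(Y=c) = 0.056 + 0.094 + 0.110 = 0.260.
P(Y ∈ {a, c}) = 0.386 + 0.260 = 0.646; P(X=c, Y ∈ {a, c}) = 0.040 + 0.110 = 0.150.
P(X=c | Y ∈ {a, c}) = 0.150/0.646 = 0.2322.

0.2322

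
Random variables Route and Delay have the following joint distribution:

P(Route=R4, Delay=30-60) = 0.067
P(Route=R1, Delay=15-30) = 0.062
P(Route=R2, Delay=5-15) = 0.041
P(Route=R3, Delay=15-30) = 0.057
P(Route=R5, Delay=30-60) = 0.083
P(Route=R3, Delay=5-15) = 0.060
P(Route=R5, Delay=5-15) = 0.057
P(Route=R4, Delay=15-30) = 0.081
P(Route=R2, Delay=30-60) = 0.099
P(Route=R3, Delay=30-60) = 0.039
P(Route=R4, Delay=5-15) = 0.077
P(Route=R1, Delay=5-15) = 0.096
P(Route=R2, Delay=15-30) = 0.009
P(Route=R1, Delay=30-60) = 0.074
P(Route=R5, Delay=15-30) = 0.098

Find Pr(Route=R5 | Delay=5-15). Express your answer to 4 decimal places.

0.1722

P(Delay=5-15) = 0.096 + 0.041 + 0.060 + 0.077 + 0.057 = 0.331.
P(Route=R5 | Delay=5-15) = 0.057/0.331 = 0.1722.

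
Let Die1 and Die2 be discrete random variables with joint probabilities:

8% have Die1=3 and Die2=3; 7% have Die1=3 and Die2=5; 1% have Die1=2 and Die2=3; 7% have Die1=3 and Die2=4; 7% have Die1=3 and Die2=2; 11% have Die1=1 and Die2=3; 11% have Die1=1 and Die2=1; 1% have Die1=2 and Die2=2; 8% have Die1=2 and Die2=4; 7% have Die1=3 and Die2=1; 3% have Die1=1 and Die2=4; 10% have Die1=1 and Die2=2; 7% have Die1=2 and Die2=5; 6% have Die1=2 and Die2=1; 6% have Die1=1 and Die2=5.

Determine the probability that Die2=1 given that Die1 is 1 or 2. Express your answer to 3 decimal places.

0.266

P(Die1=1) = 0.11 + 0.10 + 0.11 + 0.03 + 0.06 = 0.41.
P(Die1=2) = 0.06 + 0.01 + 0.01 + 0.08 + 0.07 = 0.23.
P(Die1 ∈ {1, 2}) = 0.41 + 0.23 = 0.64; P(Die2=1, Die1 ∈ {1, 2}) = 0.11 + 0.06 = 0.17.
P(Die2=1 | Die1 ∈ {1, 2}) = 0.17/0.64 = 0.266.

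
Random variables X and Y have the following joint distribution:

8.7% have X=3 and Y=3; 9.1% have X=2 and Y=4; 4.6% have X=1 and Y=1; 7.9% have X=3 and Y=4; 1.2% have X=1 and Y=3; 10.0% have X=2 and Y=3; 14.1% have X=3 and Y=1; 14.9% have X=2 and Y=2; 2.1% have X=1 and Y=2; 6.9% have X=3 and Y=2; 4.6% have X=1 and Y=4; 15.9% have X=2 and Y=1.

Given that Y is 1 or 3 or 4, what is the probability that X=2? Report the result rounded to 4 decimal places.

0.4599

P(Y=1) = 0.046 + 0.159 + 0.141 = 0.346.
P(Y=3) = 0.012 + 0.100 + 0.087 = 0.199.
P(Y=4) = 0.046 + 0.091 + 0.079 = 0.216.
P(Y ∈ {1, 3, 4}) = 0.346 + 0.199 + 0.216 = 0.761; P(X=2, Y ∈ {1, 3, 4}) = 0.159 + 0.100 + 0.091 = 0.350.
P(X=2 | Y ∈ {1, 3, 4}) = 0.350/0.761 = 0.4599.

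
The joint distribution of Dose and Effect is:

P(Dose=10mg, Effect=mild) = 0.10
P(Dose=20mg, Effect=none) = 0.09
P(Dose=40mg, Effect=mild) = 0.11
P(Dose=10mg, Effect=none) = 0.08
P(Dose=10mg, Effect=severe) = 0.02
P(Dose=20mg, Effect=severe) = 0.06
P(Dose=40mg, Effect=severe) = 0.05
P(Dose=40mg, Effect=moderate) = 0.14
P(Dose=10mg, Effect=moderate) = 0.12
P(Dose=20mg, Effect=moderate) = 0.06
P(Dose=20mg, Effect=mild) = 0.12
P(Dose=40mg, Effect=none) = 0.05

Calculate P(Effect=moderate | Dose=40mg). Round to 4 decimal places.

P(Dose=40mg) = 0.05 + 0.11 + 0.14 + 0.05 = 0.35.
P(Effect=moderate | Dose=40mg) = 0.14/0.35 = 0.4000.

0.4000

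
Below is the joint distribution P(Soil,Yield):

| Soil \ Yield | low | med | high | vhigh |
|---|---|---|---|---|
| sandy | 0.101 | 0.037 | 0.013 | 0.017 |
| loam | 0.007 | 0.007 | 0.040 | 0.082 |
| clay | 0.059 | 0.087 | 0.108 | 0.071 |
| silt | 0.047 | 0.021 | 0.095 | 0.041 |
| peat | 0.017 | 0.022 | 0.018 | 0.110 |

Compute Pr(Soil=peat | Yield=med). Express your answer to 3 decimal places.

0.126

P(Yield=med) = 0.037 + 0.007 + 0.087 + 0.021 + 0.022 = 0.174.
P(Soil=peat | Yield=med) = 0.022/0.174 = 0.126.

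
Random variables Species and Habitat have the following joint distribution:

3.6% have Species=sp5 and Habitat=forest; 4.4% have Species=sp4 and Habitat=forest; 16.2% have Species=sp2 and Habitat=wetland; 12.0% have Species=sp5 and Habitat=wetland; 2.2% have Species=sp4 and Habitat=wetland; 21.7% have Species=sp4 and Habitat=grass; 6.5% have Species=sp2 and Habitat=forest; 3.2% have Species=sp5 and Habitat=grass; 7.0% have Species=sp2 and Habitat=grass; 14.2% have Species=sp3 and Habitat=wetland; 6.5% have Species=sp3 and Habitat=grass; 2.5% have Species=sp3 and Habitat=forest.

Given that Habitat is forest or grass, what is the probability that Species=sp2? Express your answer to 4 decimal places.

P(Habitat=forest) = 0.065 + 0.025 + 0.044 + 0.036 = 0.170.
P(Habitat=grass) = 0.070 + 0.065 + 0.217 + 0.032 = 0.384.
P(Habitat ∈ {forest, grass}) = 0.170 + 0.384 = 0.554; P(Species=sp2, Habitat ∈ {forest, grass}) = 0.065 + 0.070 = 0.135.
P(Species=sp2 | Habitat ∈ {forest, grass}) = 0.135/0.554 = 0.2437.

0.2437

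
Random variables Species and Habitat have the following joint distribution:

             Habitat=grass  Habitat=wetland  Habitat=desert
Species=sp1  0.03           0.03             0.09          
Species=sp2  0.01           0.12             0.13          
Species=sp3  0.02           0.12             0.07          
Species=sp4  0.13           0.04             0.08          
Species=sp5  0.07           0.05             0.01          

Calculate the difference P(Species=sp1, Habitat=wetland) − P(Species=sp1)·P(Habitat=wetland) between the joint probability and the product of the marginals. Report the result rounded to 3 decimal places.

-0.024

P(Species=sp1) = 0.03 + 0.03 + 0.09 = 0.15.
P(Habitat=wetland) = 0.03 + 0.12 + 0.12 + 0.04 + 0.05 = 0.36.
P(Species=sp1, Habitat=wetland) − P(Species=sp1)P(Habitat=wetland) = 0.03 − 0.15×0.36 = -0.024.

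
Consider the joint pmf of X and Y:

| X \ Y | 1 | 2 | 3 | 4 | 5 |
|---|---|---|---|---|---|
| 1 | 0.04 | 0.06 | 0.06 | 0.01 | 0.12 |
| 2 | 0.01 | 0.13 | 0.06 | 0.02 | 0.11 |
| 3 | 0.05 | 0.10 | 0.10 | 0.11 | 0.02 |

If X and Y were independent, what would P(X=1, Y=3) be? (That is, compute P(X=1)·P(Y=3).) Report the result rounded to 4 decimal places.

0.0638

P(X=1) = 0.04 + 0.06 + 0.06 + 0.01 + 0.12 = 0.29.
P(Y=3) = 0.06 + 0.06 + 0.10 = 0.22.
Product: 0.29 × 0.22 = 0.0638.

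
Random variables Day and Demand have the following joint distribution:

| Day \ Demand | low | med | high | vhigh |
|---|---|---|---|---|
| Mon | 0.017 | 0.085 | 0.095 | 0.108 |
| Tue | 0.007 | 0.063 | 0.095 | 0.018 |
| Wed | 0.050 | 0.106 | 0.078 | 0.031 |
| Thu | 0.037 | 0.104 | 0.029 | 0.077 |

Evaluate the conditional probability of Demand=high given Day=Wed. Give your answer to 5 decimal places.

0.29434

P(Day=Wed) = 0.050 + 0.106 + 0.078 + 0.031 = 0.265.
P(Demand=high | Day=Wed) = 0.078/0.265 = 0.29434.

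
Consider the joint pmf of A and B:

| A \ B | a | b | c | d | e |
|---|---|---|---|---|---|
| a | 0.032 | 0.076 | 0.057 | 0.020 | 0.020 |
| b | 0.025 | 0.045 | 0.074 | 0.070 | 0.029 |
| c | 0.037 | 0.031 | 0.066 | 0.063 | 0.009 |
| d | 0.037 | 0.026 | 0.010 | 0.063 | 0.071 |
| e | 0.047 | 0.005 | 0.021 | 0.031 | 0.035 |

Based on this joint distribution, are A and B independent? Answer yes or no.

no

P(A=a) = 0.205 and P(B=b) = 0.183, so their product is 0.03752, but P(A=a, B=b) = 0.076. Since these differ, A and B are not independent.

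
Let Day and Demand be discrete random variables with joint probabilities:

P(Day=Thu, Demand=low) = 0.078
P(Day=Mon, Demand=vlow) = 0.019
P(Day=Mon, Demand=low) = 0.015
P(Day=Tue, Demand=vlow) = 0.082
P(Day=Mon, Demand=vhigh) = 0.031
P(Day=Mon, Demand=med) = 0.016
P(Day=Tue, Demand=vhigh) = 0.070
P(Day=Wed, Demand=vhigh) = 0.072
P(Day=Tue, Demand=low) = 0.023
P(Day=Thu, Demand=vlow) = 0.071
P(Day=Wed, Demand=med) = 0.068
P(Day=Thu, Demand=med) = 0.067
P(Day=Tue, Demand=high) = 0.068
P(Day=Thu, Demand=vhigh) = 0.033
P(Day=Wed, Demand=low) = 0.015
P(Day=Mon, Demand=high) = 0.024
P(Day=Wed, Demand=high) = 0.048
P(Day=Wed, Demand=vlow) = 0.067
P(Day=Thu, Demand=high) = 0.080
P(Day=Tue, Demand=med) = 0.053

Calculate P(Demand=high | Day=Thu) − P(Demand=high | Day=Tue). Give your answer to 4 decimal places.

P(Day=Thu) = 0.071 + 0.078 + 0.067 + 0.080 + 0.033 = 0.329; P(Demand=high | Day=Thu) = 0.080/0.329 = 0.24316.
P(Day=Tue) = 0.082 + 0.023 + 0.053 + 0.068 + 0.070 = 0.296; P(Demand=high | Day=Tue) = 0.068/0.296 = 0.22973.
Difference = 0.0134.

0.0134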